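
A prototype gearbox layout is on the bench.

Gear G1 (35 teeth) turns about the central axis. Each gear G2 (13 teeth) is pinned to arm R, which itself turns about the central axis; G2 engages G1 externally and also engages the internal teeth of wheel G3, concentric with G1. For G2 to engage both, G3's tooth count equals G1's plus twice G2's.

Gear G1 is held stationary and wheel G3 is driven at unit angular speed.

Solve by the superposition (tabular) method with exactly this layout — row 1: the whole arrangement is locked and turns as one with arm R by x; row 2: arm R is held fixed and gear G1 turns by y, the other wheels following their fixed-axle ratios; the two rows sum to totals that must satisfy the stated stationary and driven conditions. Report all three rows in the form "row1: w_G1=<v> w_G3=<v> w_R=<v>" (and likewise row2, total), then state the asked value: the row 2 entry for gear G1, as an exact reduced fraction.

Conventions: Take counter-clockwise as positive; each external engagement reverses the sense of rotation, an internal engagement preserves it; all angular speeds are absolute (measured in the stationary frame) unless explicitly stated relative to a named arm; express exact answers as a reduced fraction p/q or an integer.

row1: w_G1=61/96 w_G3=61/96 w_R=61/96
row2: w_G1=-61/96 w_G3=35/96 w_R=0
total: w_G1=0 w_G3=1 w_R=61/96
asked value: -61/96

topology: planetary set — G1 35T / G2 13T / G3 61T, arm = carrier (Willis)
row 1: whole set turns with the arm by x
row 2: sun turns y, ring = −(35/61)·y, arm 0
boundary: total ω_sun = x + y = 0 and total ω_ring = x − (35/61)·y = 1  ⇒  y = -61/96, x = 61/96
row 2 ring = −(35/61)·(-61/96) = 35/96
totals (row 1 + row 2): sun 61/96 + (-61/96) = 0, ring 61/96 + 35/96 = 1, arm 61/96 + 0 = 61/96
asked cell (row2, sun) = -61/96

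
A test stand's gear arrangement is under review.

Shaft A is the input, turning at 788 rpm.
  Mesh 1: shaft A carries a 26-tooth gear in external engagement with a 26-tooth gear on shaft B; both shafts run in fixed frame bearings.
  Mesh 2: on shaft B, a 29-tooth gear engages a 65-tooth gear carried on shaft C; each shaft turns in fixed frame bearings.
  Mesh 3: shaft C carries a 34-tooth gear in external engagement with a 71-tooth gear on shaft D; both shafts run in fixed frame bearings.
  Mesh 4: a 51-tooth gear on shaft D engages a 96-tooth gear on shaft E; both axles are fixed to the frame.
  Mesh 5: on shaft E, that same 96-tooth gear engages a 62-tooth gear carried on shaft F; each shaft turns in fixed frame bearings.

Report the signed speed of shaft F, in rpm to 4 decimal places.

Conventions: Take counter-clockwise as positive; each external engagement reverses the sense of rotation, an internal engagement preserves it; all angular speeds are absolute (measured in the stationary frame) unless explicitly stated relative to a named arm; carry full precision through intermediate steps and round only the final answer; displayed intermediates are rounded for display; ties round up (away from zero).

-138.4873 rpm

5-mesh fixed-axis compound train (all bearings frame-fixed)
mesh 1 [26T→26T]: ω = 788.0000×26/26 = 788.0000 rpm, sense flips to −
mesh 2 [29T→65T]: ω = 788.0000×29/65 = 351.5692 rpm, sense flips to +
mesh 3 [34T→71T]: ω = 351.5692×34/71 = 168.3571 rpm, sense flips to −
mesh 4 [51T→96T]: ω = 168.3571×51/96 = 89.4397 rpm, sense flips to +
mesh 5 [96T→62T]: ω = 89.4397×96/62 = 138.4873 rpm, sense flips to −
signed output speed = -138.4873 rpm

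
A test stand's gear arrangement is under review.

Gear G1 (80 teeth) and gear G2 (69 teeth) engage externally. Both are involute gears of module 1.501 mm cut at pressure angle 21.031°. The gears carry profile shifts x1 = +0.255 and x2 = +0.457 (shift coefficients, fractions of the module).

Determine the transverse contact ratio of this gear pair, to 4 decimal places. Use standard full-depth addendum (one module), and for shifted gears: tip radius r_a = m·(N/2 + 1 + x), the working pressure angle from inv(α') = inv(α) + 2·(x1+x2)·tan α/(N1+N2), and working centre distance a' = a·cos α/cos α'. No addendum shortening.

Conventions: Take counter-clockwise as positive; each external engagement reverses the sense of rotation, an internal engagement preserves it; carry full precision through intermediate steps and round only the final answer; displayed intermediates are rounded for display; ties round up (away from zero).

1.6862

single-mesh involute tooth geometry (80T engaging 69T at module 1.501)
base radii: r_b1 = 56.040519, r_b2 = 48.334948
tip radii: r_a1 = 61.923755, r_a2 = 53.971457
inv(α') = inv(21.031°) + 2·(+0.255+0.457)·tan α/(80+69) = 0.02109929  ⇒  α' = 22.36039°
a' = a·cos α / cos α' = 111.8245·cos 21.031°/cos 22.36039° = 112.861615
action lengths: √(r_a1²−r_b1²) = 26.344101, √(r_a2²−r_b2²) = 24.013559
base pitch p_b = π·m·cos α = 4.401412
CR = (26.344101 + 24.013559 − 112.861615·sin 22.36039°)/4.401412 = 1.686184
contact ratio ≈ 1.6862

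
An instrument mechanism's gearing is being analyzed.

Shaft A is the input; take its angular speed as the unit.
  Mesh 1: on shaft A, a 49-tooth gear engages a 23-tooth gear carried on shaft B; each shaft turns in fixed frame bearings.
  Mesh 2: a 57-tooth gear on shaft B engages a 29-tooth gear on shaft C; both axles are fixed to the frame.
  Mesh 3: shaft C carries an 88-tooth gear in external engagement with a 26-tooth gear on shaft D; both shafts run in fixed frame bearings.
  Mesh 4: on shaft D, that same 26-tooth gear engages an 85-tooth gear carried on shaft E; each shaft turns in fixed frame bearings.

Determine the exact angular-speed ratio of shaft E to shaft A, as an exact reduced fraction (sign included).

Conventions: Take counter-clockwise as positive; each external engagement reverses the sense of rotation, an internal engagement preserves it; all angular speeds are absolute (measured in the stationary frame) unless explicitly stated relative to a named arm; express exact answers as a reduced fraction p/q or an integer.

class = fixed-axis compound train [4 meshes; 4 ratios multiply, 4 sense flips]
mesh 1 [49T→23T]: running ratio 49/23, sense −
mesh 2 [57T→29T]: running ratio 2793/667, sense +
mesh 3 [88T→26T]: running ratio 122892/8671, sense −
mesh 4 [26T→85T]: running ratio 245784/56695, sense +
ω_out/ω_in = 245784/56695

245784/56695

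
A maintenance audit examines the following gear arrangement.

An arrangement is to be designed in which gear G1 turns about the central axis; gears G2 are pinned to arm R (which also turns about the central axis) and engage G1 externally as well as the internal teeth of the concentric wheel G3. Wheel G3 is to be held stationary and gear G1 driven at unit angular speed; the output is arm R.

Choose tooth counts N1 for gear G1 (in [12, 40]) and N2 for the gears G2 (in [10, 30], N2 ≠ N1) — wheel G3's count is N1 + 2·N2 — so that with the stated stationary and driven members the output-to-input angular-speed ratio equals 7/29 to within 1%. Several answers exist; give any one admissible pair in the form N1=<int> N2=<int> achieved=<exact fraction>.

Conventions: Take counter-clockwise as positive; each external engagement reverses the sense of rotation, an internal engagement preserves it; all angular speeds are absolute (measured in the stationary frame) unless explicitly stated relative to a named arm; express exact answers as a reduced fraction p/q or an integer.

planetary set to be sized for 7/29 (Willis relation)
Willis with ω_ring = 0: ω_arm/ω_sun = N1/(N1+N3); set equal to 7/29  ⇒  N3/N1 = 1/(7/29) − 1 = 22/7
N3 = N1 + 2·N2  ⇒  N2/N1 = (N3/N1 − 1)/2 = (22/7 − 1)/2 = 15/14
smallest multiple with N1 ≥ 12 and N2 ≥ 10: k = 1  ⇒  N1 = 1·14 = 14, N2 = 1·15 = 15 (N1 ≤ 40, N2 ≤ 30, N2 ≠ N1 ✓), N3 = 14 + 2·15 = 44
check: N1/(N1+N3) with N1 = 14, N3 = 44 gives 7/29; |achieved − target| = 0 ≤ 7/2900 ✓

N1=14 N2=15 achieved=7/29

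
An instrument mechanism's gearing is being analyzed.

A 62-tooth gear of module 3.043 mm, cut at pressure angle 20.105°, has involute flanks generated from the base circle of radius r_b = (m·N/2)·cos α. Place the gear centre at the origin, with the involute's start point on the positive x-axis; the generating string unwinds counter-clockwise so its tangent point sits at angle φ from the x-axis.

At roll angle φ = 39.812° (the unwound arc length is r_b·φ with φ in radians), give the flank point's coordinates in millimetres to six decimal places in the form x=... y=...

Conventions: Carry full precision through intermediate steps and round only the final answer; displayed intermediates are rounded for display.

x=107.457001 y=9.436188

recognized (one wheel, involute flank): single-mesh tooth geometry, m = 3.043, N = 62
pitch radius r_p = m·N/2 = 3.043·62/2 = 94.333000
base radius r_b = r_p·cos α = 94.333000·cos 20.105° = 88.584749
roll angle φ = 39.812° = 0.69485048 rad
x = r_b·(cos φ + φ·sin φ) = 107.457001
y = r_b·(sin φ − φ·cos φ) = 9.436188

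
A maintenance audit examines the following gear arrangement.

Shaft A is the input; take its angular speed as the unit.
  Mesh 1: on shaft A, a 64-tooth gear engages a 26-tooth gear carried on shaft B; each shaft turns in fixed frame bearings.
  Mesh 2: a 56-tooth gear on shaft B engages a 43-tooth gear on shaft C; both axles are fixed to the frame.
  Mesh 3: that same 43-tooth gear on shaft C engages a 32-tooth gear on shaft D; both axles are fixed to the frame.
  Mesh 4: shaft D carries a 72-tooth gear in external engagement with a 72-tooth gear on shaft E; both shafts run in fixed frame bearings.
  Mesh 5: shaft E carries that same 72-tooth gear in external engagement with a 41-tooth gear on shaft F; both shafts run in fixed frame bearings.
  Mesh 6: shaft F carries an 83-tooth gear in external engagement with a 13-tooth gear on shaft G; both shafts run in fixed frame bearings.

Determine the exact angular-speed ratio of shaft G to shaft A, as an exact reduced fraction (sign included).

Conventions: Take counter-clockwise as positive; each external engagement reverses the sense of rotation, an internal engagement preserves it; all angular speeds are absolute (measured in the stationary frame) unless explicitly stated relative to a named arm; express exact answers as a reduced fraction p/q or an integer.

class = fixed-axis compound train [6 meshes; 6 ratios multiply, 6 sense flips]
mesh 1 [64T→26T]: running ratio 32/13, sense −
mesh 2 [56T→43T]: running ratio 1792/559, sense +
mesh 3 [43T→32T]: running ratio 56/13, sense −
mesh 4 [72T→72T]: running ratio 56/13, sense +
mesh 5 [72T→41T]: running ratio 4032/533, sense −
mesh 6 [83T→13T]: running ratio 334656/6929, sense +
ω_out/ω_in = 334656/6929

334656/6929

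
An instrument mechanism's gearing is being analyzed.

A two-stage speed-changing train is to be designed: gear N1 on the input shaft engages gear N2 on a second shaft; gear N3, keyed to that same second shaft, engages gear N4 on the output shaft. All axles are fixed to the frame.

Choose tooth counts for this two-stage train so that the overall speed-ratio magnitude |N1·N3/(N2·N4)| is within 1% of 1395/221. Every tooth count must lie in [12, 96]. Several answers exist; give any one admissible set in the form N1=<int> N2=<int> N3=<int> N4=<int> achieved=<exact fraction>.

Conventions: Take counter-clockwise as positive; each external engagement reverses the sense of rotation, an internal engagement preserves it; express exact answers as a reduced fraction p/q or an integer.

design class (target 1395/221): fixed-axis compound train
target = 1395/221 in lowest terms: an exact hit needs N1·N3 = k·1395 and N2·N4 = k·221 for one integer k, every count in [12, 96]; additionally prefer no 1:1 stage (N1 ≠ N2, N3 ≠ N4)
k = 1: N1·N3 = 1395 = 15·93, N2·N4 = 221 = 13·17
achieved = 15·93/(13·17) = 1395/221; |achieved − target| = 0 ≤ 279/4420 ✓

N1=15 N2=13 N3=93 N4=17 achieved=1395/221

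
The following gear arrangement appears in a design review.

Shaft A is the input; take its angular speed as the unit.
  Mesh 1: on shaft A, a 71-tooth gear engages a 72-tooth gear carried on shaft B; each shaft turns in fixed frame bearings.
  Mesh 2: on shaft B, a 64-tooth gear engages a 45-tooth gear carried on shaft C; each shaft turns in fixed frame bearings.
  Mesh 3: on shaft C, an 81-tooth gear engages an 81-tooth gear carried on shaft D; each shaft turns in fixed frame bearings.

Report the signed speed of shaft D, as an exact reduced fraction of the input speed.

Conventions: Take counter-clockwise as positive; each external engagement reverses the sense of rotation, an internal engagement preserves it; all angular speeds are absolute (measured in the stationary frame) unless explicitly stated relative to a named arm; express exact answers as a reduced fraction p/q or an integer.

-568/405

3-mesh fixed-axis compound train (all bearings frame-fixed)
mesh 1 [71T→72T]: |ω|/ω_in = 1×71/72 = 71/72, sense flips to −
mesh 2 [64T→45T]: |ω|/ω_in = (71/72)×64/45 = 568/405, sense flips to +
mesh 3 [81T→81T]: |ω|/ω_in = (568/405)×81/81 = 568/405, sense flips to −
signed output speed (× input speed) = -568/405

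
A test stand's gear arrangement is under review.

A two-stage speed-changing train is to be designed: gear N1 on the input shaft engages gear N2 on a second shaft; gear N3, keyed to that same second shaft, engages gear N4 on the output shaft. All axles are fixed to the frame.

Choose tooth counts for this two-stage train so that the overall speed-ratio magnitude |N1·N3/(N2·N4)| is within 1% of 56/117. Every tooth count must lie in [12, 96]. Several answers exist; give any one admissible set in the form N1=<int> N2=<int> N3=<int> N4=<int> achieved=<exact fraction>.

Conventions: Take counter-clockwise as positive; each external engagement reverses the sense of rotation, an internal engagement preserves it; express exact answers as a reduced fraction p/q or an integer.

N1=12 N2=13 N3=14 N4=27 achieved=56/117

class = fixed-axis compound train [2-stage, 56/117 wanted]
target = 56/117 in lowest terms: an exact hit needs N1·N3 = k·56 and N2·N4 = k·117 for one integer k, every count in [12, 96]; additionally prefer no 1:1 stage (N1 ≠ N2, N3 ≠ N4)
k = 1…2: no 1:1-free in-range split of k·56 and k·117 into factor pairs; take k = 3
k = 3: N1·N3 = 168 = 12·14, N2·N4 = 351 = 13·27
achieved = 12·14/(13·27) = 56/117; |achieved − target| = 0 ≤ 14/2925 ✓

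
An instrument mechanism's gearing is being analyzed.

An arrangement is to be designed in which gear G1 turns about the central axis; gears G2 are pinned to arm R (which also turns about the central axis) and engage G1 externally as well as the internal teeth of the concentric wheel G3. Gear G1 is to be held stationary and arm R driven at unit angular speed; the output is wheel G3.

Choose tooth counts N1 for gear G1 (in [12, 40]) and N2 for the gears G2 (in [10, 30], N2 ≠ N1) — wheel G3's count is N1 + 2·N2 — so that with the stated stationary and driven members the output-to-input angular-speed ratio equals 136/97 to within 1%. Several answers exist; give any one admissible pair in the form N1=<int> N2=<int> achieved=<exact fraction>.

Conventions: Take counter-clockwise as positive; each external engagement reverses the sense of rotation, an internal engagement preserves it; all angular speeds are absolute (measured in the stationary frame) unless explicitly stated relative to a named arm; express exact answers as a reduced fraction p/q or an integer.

N1=39 N2=29 achieved=136/97

class = planetary set [ratio 136/97 wanted; Willis about the carrier]
Willis with ω_sun = 0: ω_ring/ω_arm = (N1+N3)/N3; set equal to 136/97  ⇒  N3/N1 = 1/(136/97 − 1) = 97/39
N3 = N1 + 2·N2  ⇒  N2/N1 = (N3/N1 − 1)/2 = (97/39 − 1)/2 = 29/39
smallest multiple with N1 ≥ 12 and N2 ≥ 10: k = 1  ⇒  N1 = 1·39 = 39, N2 = 1·29 = 29 (N1 ≤ 40, N2 ≤ 30, N2 ≠ N1 ✓), N3 = 39 + 2·29 = 97
check: (N1+N3)/N3 with N1 = 39, N3 = 97 gives 136/97; |achieved − target| = 0 ≤ 34/2425 ✓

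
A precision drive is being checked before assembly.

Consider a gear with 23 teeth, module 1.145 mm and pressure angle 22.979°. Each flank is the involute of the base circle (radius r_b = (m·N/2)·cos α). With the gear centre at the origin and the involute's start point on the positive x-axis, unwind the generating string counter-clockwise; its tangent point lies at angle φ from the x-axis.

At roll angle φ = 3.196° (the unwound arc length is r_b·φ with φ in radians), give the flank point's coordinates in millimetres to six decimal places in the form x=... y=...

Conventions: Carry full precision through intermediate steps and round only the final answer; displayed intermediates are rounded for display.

x=12.141478 y=0.000701

single-mesh involute tooth geometry (23T wheel at module 1.145)
pitch radius r_p = m·N/2 = 1.145·23/2 = 13.167500
base radius r_b = r_p·cos α = 13.167500·cos 22.979° = 12.122633
roll angle φ = 3.196° = 0.05578072 rad
x = r_b·(cos φ + φ·sin φ) = 12.141478
y = r_b·(sin φ − φ·cos φ) = 0.000701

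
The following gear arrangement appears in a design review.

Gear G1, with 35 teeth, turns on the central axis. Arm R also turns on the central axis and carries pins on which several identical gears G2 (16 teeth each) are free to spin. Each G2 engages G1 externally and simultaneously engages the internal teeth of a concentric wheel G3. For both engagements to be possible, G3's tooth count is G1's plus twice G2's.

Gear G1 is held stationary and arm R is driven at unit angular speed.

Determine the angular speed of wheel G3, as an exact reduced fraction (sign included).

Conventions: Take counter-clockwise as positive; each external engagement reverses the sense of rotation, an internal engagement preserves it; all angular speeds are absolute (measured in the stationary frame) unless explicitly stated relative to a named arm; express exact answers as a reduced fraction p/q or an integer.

102/67

recognized (axles ride arm R): planetary set, 35/16/67 teeth
ring teeth: 35 + 2·16 = 67
35(ω_sun−ω_arm) = −67(ω_ring−ω_arm),  ω_sun = 0, ω_arm = 1
ω_ring = 1 − (35/67)(0−1) = 102/67
exact speed ratio = 102/67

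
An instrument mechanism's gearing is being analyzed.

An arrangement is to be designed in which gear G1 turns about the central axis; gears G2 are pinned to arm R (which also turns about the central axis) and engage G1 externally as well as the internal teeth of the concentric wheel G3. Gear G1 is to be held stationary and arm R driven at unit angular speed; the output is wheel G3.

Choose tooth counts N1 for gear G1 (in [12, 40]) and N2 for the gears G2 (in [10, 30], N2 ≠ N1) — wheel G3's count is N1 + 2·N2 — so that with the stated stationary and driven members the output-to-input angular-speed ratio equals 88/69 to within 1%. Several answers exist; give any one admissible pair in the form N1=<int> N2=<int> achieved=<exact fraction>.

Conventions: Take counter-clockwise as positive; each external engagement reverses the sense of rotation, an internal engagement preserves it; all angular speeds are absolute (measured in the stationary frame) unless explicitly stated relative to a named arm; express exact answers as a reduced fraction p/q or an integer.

topology: planetary set — design target 88/69, arm = carrier (Willis)
Willis with ω_sun = 0: ω_ring/ω_arm = (N1+N3)/N3; set equal to 88/69  ⇒  N3/N1 = 1/(88/69 − 1) = 69/19
N3 = N1 + 2·N2  ⇒  N2/N1 = (N3/N1 − 1)/2 = (69/19 − 1)/2 = 25/19
smallest multiple with N1 ≥ 12 and N2 ≥ 10: k = 1  ⇒  N1 = 1·19 = 19, N2 = 1·25 = 25 (N1 ≤ 40, N2 ≤ 30, N2 ≠ N1 ✓), N3 = 19 + 2·25 = 69
check: (N1+N3)/N3 with N1 = 19, N3 = 69 gives 88/69; |achieved − target| = 0 ≤ 22/1725 ✓

N1=19 N2=25 achieved=88/69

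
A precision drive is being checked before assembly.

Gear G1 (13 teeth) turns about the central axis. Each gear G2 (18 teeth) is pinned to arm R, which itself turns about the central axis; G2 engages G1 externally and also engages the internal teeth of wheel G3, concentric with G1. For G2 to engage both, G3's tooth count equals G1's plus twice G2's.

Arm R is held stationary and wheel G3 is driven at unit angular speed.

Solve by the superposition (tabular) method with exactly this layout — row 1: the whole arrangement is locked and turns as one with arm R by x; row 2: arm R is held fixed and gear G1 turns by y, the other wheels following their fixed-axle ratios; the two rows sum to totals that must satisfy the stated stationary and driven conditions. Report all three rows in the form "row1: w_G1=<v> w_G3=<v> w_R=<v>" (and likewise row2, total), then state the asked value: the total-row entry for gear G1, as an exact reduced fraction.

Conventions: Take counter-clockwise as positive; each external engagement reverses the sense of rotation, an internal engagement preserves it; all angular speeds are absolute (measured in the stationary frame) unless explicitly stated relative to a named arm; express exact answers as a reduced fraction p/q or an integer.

row1: w_G1=0 w_G3=0 w_R=0
row2: w_G1=-49/13 w_G3=1 w_R=0
total: w_G1=-49/13 w_G3=1 w_R=0
asked value: -49/13

planetary set (13T centre, 18T on arm, 49T internal) — Willis relation
row 1 — lock + rotate with arm: ω_sun = ω_ring = ω_arm = x
superposition row 2 [arm held]: sun y, ring −(13/49)·y, arm 0
boundary: total ω_arm = x = 0 and total ω_ring = x − (13/49)·y = 1  ⇒  y = -49/13, x = 0
row 2 ring = −(13/49)·(-49/13) = 1
totals (row 1 + row 2): sun 0 + (-49/13) = -49/13, ring 0 + 1 = 1, arm 0 + 0 = 0
asked cell (total, sun) = -49/13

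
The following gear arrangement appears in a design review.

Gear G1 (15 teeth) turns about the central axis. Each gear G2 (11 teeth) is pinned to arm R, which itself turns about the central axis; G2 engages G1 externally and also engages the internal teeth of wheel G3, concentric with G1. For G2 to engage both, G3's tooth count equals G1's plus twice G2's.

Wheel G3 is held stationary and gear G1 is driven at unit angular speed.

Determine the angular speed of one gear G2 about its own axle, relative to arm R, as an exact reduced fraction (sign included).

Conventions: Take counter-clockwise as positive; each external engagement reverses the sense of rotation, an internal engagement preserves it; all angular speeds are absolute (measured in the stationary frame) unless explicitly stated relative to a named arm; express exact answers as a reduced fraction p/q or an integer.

-555/572

class = planetary set [G3 = 15+2·11 = 37; Willis about the carrier]
ring teeth: 15 + 2·11 = 37
15(ω_sun−ω_arm) = −37(ω_ring−ω_arm),  ω_ring = 0, ω_sun = 1
15(1−ω_arm) = −37(0−ω_arm)  ⇒  52·ω_arm = 15  ⇒  ω_arm = 15/52
sun–planet mesh: 15·(1−15/52) = −11·(ω_p−ω_arm)  ⇒  ω_p−ω_arm = -555/572
exact speed ratio = -555/572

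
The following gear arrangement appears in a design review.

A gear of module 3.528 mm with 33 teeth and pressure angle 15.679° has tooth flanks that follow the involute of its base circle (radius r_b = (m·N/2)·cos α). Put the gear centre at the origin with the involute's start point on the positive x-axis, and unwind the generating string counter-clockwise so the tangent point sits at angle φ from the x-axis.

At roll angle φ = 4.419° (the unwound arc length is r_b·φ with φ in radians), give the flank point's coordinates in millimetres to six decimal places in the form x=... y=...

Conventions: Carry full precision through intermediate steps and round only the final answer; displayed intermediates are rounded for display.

class = single-mesh tooth geometry [base-circle involute, m = 3.528, 33T]
pitch radius r_p = m·N/2 = 3.528·33/2 = 58.212000
base radius r_b = r_p·cos α = 58.212000·cos 15.679° = 56.045982
roll angle φ = 4.419° = 0.07712610 rad
x = r_b·(cos φ + φ·sin φ) = 56.212427
y = r_b·(sin φ − φ·cos φ) = 0.008566

x=56.212427 y=0.008566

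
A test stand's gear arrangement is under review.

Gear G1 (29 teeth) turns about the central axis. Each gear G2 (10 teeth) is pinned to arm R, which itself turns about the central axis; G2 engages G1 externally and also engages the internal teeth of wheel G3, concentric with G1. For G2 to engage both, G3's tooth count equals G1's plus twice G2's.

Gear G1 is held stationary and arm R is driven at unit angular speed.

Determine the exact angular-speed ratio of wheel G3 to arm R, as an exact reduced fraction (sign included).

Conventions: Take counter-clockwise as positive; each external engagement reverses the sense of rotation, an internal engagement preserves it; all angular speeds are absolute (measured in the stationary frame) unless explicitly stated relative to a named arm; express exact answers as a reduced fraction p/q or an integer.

topology: planetary set — G1 29T / G2 10T / G3 49T, arm = carrier (Willis)
ring teeth: 29 + 2·10 = 49
29(ω_sun−ω_arm) = −49(ω_ring−ω_arm),  ω_sun = 0, ω_arm = 1
ω_ring = 1 − (29/49)(0−1) = 78/49
ω_out/ω_in = 78/49

78/49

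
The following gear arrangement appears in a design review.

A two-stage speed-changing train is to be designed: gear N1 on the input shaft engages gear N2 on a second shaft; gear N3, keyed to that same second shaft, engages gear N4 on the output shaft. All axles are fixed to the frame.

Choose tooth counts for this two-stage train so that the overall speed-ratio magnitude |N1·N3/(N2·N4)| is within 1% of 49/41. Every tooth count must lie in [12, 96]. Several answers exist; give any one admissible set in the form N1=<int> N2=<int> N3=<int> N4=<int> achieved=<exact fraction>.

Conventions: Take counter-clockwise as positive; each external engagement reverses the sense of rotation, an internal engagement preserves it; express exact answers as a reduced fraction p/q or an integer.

class = fixed-axis compound train [2-stage, 49/41 wanted]
target = 49/41 in lowest terms: an exact hit needs N1·N3 = k·49 and N2·N4 = k·41 for one integer k, every count in [12, 96]; additionally prefer no 1:1 stage (N1 ≠ N2, N3 ≠ N4)
k = 1…11: no 1:1-free in-range split of k·49 and k·41 into factor pairs; take k = 12
k = 12: N1·N3 = 588 = 12·49, N2·N4 = 492 = 41·12
achieved = 12·49/(41·12) = 49/41; |achieved − target| = 0 ≤ 49/4100 ✓

N1=12 N2=41 N3=49 N4=12 achieved=49/41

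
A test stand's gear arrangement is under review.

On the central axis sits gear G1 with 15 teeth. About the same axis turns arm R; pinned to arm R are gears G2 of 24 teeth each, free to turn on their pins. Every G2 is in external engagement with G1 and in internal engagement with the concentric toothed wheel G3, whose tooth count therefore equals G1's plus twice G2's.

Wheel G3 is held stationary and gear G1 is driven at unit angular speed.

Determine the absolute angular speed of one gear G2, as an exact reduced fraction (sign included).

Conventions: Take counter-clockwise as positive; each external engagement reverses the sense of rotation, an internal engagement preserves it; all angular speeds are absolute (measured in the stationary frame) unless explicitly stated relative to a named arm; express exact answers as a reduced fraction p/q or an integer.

-5/16

class = planetary set [G3 = 15+2·24 = 63; Willis about the carrier]
ring teeth: 15 + 2·24 = 63
15(ω_sun−ω_arm) = −63(ω_ring−ω_arm),  ω_ring = 0, ω_sun = 1
15(1−ω_arm) = −63(0−ω_arm)  ⇒  78·ω_arm = 15  ⇒  ω_arm = 5/26
sun–planet mesh: 15·(1−5/26) = −24·(ω_p−ω_arm)  ⇒  ω_p−ω_arm = -105/208
ω_p = 5/26 − 105/208 = -5/16
exact speed ratio = -5/16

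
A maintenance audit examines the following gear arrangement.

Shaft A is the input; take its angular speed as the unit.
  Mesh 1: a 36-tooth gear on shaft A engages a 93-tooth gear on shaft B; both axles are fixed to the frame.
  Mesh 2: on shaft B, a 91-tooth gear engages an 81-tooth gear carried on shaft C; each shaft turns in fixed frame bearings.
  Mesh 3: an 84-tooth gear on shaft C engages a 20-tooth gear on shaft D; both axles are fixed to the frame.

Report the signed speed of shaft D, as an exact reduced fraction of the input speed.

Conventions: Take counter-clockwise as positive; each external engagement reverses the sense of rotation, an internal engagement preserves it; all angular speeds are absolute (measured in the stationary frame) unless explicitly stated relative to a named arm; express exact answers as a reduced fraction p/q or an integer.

3-mesh fixed-axis compound train (all bearings frame-fixed)
mesh 1 [36T→93T]: |ω|/ω_in = 1×36/93 = 12/31, sense flips to −
mesh 2 [91T→81T]: |ω|/ω_in = (12/31)×91/81 = 364/837, sense flips to +
mesh 3 [84T→20T]: |ω|/ω_in = (364/837)×84/20 = 2548/1395, sense flips to −
signed output speed (× input speed) = -2548/1395

-2548/1395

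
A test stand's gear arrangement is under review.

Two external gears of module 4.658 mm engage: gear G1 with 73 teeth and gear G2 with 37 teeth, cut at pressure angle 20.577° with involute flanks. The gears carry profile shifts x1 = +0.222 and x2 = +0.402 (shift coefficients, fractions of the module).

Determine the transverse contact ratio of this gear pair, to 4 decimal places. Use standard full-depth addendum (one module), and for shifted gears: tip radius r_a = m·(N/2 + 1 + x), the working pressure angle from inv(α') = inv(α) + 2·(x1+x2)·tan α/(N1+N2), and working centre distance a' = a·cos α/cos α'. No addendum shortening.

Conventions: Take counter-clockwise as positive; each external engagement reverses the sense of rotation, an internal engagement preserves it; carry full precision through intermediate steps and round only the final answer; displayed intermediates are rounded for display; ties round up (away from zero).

recognized (one external pair, fixed centres): single-mesh tooth geometry, m = 4.658, N1 = 73, N2 = 37
base radii: r_b1 = 159.170034, r_b2 = 80.675223
tip radii: r_a1 = 175.709076, r_a2 = 92.703516
inv(α') = inv(20.577°) + 2·(+0.222+0.402)·tan α/(73+37) = 0.02054010  ⇒  α' = 22.16925°
a' = a·cos α / cos α' = 256.1900·cos 20.577°/cos 22.16925° = 258.991669
action lengths: √(r_a1²−r_b1²) = 74.421634, √(r_a2²−r_b2²) = 45.666731
base pitch p_b = π·m·cos α = 13.699929
CR = (74.421634 + 45.666731 − 258.991669·sin 22.16925°)/13.699929 = 1.632086
contact ratio ≈ 1.6321

1.6321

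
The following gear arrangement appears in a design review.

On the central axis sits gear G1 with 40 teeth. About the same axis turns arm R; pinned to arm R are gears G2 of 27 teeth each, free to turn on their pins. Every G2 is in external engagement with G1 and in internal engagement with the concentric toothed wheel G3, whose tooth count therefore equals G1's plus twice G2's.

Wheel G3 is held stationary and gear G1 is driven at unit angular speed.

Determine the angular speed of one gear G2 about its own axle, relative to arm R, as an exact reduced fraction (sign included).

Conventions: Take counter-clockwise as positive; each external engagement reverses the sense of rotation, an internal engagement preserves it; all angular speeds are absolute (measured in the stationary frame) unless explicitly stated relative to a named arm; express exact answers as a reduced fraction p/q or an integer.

-1880/1809

topology: planetary set — G1 40T / G2 27T / G3 94T, arm = carrier (Willis)
ring teeth: 40 + 2·27 = 94
40(ω_sun−ω_arm) = −94(ω_ring−ω_arm),  ω_ring = 0, ω_sun = 1
40(1−ω_arm) = −94(0−ω_arm)  ⇒  134·ω_arm = 40  ⇒  ω_arm = 20/67
sun–planet mesh: 40·(1−20/67) = −27·(ω_p−ω_arm)  ⇒  ω_p−ω_arm = -1880/1809
exact speed ratio = -1880/1809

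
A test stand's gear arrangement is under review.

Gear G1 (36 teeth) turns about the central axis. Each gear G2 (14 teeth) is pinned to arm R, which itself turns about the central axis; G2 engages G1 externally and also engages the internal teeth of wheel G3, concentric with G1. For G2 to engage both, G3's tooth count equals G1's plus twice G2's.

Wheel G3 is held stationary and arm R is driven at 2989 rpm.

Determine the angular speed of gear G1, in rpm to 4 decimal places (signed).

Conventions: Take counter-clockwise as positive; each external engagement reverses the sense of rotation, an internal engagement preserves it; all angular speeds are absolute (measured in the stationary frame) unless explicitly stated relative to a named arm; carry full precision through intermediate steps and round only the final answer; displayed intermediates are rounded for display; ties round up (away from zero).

+8302.7778 rpm

class = planetary set [G3 = 36+2·14 = 64; Willis about the carrier]
normalise by the input: solve with ω_arm = 1, then scale by 2989 rpm
ring teeth: 36 + 2·14 = 64
36(ω_sun−ω_arm) = −64(ω_ring−ω_arm),  ω_ring = 0, ω_arm = 1
ω_sun = 1 − (64/36)(0−1) = 25/9
scale: ω_sun = 25/9 × 2989 rpm = +8302.7778 rpm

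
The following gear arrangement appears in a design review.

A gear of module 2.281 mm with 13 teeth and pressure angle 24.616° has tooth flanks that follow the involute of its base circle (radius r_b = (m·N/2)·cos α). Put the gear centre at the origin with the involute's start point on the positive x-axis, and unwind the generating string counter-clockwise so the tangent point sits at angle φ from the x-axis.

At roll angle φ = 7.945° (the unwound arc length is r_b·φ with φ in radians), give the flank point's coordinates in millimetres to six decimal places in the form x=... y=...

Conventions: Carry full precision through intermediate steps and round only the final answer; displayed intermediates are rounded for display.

x=13.608033 y=0.011957

single-mesh involute tooth geometry (13T wheel at module 2.281)
pitch radius r_p = m·N/2 = 2.281·13/2 = 14.826500
base radius r_b = r_p·cos α = 14.826500·cos 24.616° = 13.479065
roll angle φ = 7.945° = 0.13866641 rad
x = r_b·(cos φ + φ·sin φ) = 13.608033
y = r_b·(sin φ − φ·cos φ) = 0.011957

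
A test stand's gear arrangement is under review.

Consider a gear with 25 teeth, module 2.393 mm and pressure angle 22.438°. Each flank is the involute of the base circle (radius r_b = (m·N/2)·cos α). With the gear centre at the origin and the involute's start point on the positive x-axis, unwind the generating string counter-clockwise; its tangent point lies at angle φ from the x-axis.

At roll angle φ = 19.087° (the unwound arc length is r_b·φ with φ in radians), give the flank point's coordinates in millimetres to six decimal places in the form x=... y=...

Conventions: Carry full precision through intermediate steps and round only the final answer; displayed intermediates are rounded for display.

x=29.139747 y=0.336945

single-mesh involute tooth geometry (25T wheel at module 2.393)
pitch radius r_p = m·N/2 = 2.393·25/2 = 29.912500
base radius r_b = r_p·cos α = 29.912500·cos 22.438° = 27.647917
roll angle φ = 19.087° = 0.33313099 rad
x = r_b·(cos φ + φ·sin φ) = 29.139747
y = r_b·(sin φ − φ·cos φ) = 0.336945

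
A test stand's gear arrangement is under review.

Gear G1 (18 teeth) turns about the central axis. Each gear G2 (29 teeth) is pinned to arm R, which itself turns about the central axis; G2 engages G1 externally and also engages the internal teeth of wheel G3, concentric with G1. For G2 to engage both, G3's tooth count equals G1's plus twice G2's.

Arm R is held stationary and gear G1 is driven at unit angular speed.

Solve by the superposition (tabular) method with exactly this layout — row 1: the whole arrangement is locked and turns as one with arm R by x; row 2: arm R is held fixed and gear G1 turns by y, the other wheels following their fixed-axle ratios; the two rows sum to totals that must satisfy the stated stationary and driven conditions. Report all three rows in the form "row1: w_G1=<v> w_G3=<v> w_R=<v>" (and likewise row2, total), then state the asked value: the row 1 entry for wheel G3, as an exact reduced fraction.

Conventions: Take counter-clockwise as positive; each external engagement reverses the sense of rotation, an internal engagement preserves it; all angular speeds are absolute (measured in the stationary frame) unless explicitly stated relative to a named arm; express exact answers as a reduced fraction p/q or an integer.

row1: w_G1=0 w_G3=0 w_R=0
row2: w_G1=1 w_G3=-9/38 w_R=0
total: w_G1=1 w_G3=-9/38 w_R=0
asked value: 0

planetary set (18T centre, 29T on arm, 76T internal) — Willis relation
row 1 (train locked, turned with arm): all members turn x
row 2 (arm held, sun turns y): ω_ring = −(18/76)·y, ω_arm = 0
boundary: total ω_arm = x = 0 and total ω_sun = x + y = 1  ⇒  y = 1, x = 0
row 2 ring = −(18/76)·1 = -9/38
totals (row 1 + row 2): sun 0 + 1 = 1, ring 0 + (-9/38) = -9/38, arm 0 + 0 = 0
asked cell (row1, ring) = 0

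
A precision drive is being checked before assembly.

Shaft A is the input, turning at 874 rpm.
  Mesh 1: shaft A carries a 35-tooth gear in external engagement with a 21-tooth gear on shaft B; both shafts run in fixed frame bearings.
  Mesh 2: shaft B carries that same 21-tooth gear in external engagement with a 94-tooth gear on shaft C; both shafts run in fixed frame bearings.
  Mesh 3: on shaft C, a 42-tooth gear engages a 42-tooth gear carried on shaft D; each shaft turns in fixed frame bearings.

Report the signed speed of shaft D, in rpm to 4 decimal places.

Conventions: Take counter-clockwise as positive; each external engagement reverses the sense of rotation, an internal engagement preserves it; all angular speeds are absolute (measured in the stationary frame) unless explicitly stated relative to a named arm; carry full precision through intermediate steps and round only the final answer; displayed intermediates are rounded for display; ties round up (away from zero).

recognized (4 fixed axles, 3 meshes): fixed-axis compound train
mesh 1 [35T→21T]: ω = 874.0000×35/21 = 1456.6667 rpm, sense flips to −
mesh 2 [21T→94T]: ω = 1456.6667×21/94 = 325.4255 rpm, sense flips to +
mesh 3 [42T→42T]: ω = 325.4255×42/42 = 325.4255 rpm, sense flips to −
signed output speed = -325.4255 rpm

-325.4255 rpm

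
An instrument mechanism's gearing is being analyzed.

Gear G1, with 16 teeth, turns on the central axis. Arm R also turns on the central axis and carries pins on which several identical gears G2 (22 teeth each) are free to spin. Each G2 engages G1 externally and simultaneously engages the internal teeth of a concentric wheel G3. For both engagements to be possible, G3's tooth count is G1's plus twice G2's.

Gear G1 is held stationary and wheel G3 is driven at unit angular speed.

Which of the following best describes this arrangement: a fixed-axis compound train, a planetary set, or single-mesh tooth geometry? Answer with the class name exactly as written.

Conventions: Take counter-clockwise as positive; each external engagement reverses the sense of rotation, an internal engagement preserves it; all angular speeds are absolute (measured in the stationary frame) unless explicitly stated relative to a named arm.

planetary set

topology: planetary set — G1 16T / G2 22T / G3 60T, arm = carrier (Willis)
classification: planetary set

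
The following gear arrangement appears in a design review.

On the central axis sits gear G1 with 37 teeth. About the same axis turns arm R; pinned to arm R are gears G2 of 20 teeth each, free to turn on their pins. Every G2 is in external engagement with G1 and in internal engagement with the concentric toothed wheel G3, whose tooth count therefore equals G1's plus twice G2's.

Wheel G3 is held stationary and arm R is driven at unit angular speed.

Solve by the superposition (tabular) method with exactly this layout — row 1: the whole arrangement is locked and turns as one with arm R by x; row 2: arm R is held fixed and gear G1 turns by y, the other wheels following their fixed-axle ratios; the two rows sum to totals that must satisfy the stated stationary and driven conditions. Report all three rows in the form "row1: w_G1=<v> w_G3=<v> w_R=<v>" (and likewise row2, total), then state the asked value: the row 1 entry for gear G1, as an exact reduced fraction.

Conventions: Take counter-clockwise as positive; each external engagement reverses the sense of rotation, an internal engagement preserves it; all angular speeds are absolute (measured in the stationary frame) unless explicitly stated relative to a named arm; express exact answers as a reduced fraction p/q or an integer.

row1: w_G1=1 w_G3=1 w_R=1
row2: w_G1=77/37 w_G3=-1 w_R=0
total: w_G1=114/37 w_G3=0 w_R=1
asked value: 1

recognized (axles ride arm R): planetary set, 37/20/77 teeth
superposition row 1 [locked train]: every member turns x
superposition row 2 [arm held]: sun y, ring −(37/77)·y, arm 0
boundary: total ω_ring = x − (37/77)·y = 0 and total ω_arm = x = 1  ⇒  y = 77/37, x = 1
row 2 ring = −(37/77)·77/37 = -1
totals (row 1 + row 2): sun 1 + 77/37 = 114/37, ring 1 + (-1) = 0, arm 1 + 0 = 1
asked cell (row1, sun) = 1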